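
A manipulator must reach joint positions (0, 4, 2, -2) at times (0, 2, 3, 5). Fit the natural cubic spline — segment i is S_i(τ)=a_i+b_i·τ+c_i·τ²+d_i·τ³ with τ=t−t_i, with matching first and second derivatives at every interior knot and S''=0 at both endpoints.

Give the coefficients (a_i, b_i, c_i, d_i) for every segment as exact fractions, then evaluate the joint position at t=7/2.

Δ: Δ0=2, Δ1=-2, Δ2=-2
row 1: diag=6, rhs=-24; c'=1/6, d'=-4
row 2: denom=6−1·1/6=35/6; d'=(0−1·-4)/(35/6)=24/35
back: M2=24/35
back: M1=-4−1/6·24/35=-144/35
M: M0=0, M1=-144/35, M2=24/35, M3=0
seg 0: a=0, c=M0/2=0, d=(M1−M0)/(6·2)=-12/35, b=Δ0−h0·(2M0+M1)/6=118/35
seg 1: a=4, c=M1/2=-72/35, d=(M2−M1)/(6·1)=4/5, b=Δ1−h1·(2M1+M2)/6=-26/35
seg 2: a=2, c=M2/2=12/35, d=(M3−M2)/(6·2)=-2/35, b=Δ2−h2·(2M2+M3)/6=-86/35
t_q=7/2 → seg 2, τ=1/2; S=2+-86/35·τ+12/35·τ²+-2/35·τ³=17/20

  seg 0: a=0 b=118/35 c=0 d=-12/35
  seg 1: a=4 b=-26/35 c=-72/35 d=4/5
  seg 2: a=2 b=-86/35 c=12/35 d=-2/35
S(7/2) = 17/20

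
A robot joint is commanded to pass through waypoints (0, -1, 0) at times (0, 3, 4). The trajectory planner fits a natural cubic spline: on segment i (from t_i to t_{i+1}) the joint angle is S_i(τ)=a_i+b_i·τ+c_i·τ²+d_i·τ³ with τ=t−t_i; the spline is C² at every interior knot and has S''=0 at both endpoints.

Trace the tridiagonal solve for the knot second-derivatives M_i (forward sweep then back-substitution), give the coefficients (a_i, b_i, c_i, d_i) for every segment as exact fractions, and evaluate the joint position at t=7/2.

Δ: Δ0=-1/3, Δ1=1
row 1: diag=8, rhs=8; c'=1/8, d'=1
back: M1=1
M: M0=0, M1=1, M2=0
seg 0: a=0, c=M0/2=0, d=(M1−M0)/(6·3)=1/18, b=Δ0−h0·(2M0+M1)/6=-5/6
seg 1: a=-1, c=M1/2=1/2, d=(M2−M1)/(6·1)=-1/6, b=Δ1−h1·(2M1+M2)/6=2/3
t_q=7/2 → seg 1, τ=1/2; S=-1+2/3·τ+1/2·τ²+-1/6·τ³=-9/16

  seg 0: a=0 b=-5/6 c=0 d=1/18
  seg 1: a=-1 b=2/3 c=1/2 d=-1/6
S(7/2) = -9/16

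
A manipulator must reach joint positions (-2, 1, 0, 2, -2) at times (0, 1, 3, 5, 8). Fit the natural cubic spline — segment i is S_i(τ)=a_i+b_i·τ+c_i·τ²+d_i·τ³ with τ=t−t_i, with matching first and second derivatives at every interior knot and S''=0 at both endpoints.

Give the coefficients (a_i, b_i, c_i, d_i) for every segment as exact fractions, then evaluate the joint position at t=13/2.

Δ: Δ0=3, Δ1=-1/2, Δ2=1, Δ3=-4/3
row 1: diag=6, rhs=-21; c'=1/3, d'=-7/2
row 2: denom=8−2·1/3=22/3; d'=(9−2·-7/2)/(22/3)=24/11
row 3: denom=10−2·3/11=104/11; d'=(-14−2·24/11)/(104/11)=-101/52
back: M3=-101/52
back: M2=24/11−3/11·-101/52=141/52
back: M1=-7/2−1/3·141/52=-229/52
M: M0=0, M1=-229/52, M2=141/52, M3=-101/52, M4=0
seg 0: a=-2, c=M0/2=0, d=(M1−M0)/(6·1)=-229/312, b=Δ0−h0·(2M0+M1)/6=1165/312
seg 1: a=1, c=M1/2=-229/104, d=(M2−M1)/(6·2)=185/312, b=Δ1−h1·(2M1+M2)/6=239/156
seg 2: a=0, c=M2/2=141/104, d=(M3−M2)/(6·2)=-121/312, b=Δ2−h2·(2M2+M3)/6=-25/156
seg 3: a=2, c=M3/2=-101/104, d=(M4−M3)/(6·3)=101/936, b=Δ3−h3·(2M3+M4)/6=95/156
t_q=13/2 → seg 3, τ=3/2; S=2+95/156·τ+-101/104·τ²+101/936·τ³=909/832

  seg 0: a=-2 b=1165/312 c=0 d=-229/312
  seg 1: a=1 b=239/156 c=-229/104 d=185/312
  seg 2: a=0 b=-25/156 c=141/104 d=-121/312
  seg 3: a=2 b=95/156 c=-101/104 d=101/936
S(13/2) = 909/832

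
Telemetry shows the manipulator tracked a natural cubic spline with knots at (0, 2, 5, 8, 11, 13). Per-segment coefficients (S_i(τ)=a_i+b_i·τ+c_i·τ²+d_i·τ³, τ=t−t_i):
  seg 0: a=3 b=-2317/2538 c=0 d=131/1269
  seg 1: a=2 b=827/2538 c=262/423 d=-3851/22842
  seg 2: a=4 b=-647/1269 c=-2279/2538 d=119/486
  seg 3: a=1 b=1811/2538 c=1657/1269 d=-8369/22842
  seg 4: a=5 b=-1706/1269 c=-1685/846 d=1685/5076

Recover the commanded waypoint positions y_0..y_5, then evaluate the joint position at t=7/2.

y_0 = S_0(0) = a_0 = 3
y_1 = S_1(0) = a_1 = 2
y_2 = S_2(0) = a_2 = 4
y_3 = S_3(0) = a_3 = 1
y_4 = S_4(0) = a_4 = 5
y_5 = S_4(2) = -3
t_q=7/2 is in segment 1 (τ=3/2); S_1(τ)=7475/2256

y_0=3 y_1=2 y_2=4 y_3=1 y_4=5 y_5=-3
S(7/2) = 7475/2256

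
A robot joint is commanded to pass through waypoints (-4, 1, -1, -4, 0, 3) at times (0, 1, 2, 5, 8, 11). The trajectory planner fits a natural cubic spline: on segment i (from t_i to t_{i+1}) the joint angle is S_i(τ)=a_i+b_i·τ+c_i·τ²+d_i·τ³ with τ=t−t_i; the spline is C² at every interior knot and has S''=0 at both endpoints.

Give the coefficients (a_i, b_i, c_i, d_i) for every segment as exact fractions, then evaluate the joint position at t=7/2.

  seg 0: a=-4 b=8539/1251 c=0 d=-2284/1251
  seg 1: a=1 b=1687/1251 c=-2284/417 d=2663/1251
  seg 2: a=-1 b=-4028/1251 c=379/417 d=-634/11259
  seg 3: a=-4 b=892/1251 c=503/1251 d=-733/11259
  seg 4: a=0 b=1711/1251 c=-230/1251 d=230/11259
S(7/2) = -1105/278

Δ: Δ0=5, Δ1=-2, Δ2=-1, Δ3=4/3, Δ4=1
row 1: diag=4, rhs=-42; c'=1/4, d'=-21/2
row 2: denom=8−1·1/4=31/4; d'=(6−1·-21/2)/(31/4)=66/31
row 3: denom=12−3·12/31=336/31; d'=(14−3·66/31)/(336/31)=59/84
row 4: denom=12−3·31/112=1251/112; d'=(-2−3·59/84)/(1251/112)=-460/1251
back: M4=-460/1251
back: M3=59/84−31/112·-460/1251=1006/1251
back: M2=66/31−12/31·1006/1251=758/417
back: M1=-21/2−1/4·758/417=-4568/417
M: M0=0, M1=-4568/417, M2=758/417, M3=1006/1251, M4=-460/1251, M5=0
seg 0: a=-4, c=M0/2=0, d=(M1−M0)/(6·1)=-2284/1251, b=Δ0−h0·(2M0+M1)/6=8539/1251
seg 1: a=1, c=M1/2=-2284/417, d=(M2−M1)/(6·1)=2663/1251, b=Δ1−h1·(2M1+M2)/6=1687/1251
seg 2: a=-1, c=M2/2=379/417, d=(M3−M2)/(6·3)=-634/11259, b=Δ2−h2·(2M2+M3)/6=-4028/1251
seg 3: a=-4, c=M3/2=503/1251, d=(M4−M3)/(6·3)=-733/11259, b=Δ3−h3·(2M3+M4)/6=892/1251
seg 4: a=0, c=M4/2=-230/1251, d=(M5−M4)/(6·3)=230/11259, b=Δ4−h4·(2M4+M5)/6=1711/1251
t_q=7/2 → seg 2, τ=3/2; S=-1+-4028/1251·τ+379/417·τ²+-634/11259·τ³=-1105/278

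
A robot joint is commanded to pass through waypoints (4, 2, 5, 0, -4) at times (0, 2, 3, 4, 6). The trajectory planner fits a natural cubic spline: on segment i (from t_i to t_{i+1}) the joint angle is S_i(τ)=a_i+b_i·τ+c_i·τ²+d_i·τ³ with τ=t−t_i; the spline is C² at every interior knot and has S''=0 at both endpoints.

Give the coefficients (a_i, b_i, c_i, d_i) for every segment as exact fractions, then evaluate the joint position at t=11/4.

Δ: Δ0=-1, Δ1=3, Δ2=-5, Δ3=-2
row 1: diag=6, rhs=24; c'=1/6, d'=4
row 2: denom=4−1·1/6=23/6; d'=(-48−1·4)/(23/6)=-312/23
row 3: denom=6−1·6/23=132/23; d'=(18−1·-312/23)/(132/23)=11/2
back: M3=11/2
back: M2=-312/23−6/23·11/2=-15
back: M1=4−1/6·-15=13/2
M: M0=0, M1=13/2, M2=-15, M3=11/2, M4=0
seg 0: a=4, c=M0/2=0, d=(M1−M0)/(6·2)=13/24, b=Δ0−h0·(2M0+M1)/6=-19/6
seg 1: a=2, c=M1/2=13/4, d=(M2−M1)/(6·1)=-43/12, b=Δ1−h1·(2M1+M2)/6=10/3
seg 2: a=5, c=M2/2=-15/2, d=(M3−M2)/(6·1)=41/12, b=Δ2−h2·(2M2+M3)/6=-11/12
seg 3: a=0, c=M3/2=11/4, d=(M4−M3)/(6·2)=-11/24, b=Δ3−h3·(2M3+M4)/6=-17/3
t_q=11/4 → seg 1, τ=3/4; S=2+10/3·τ+13/4·τ²+-43/12·τ³=1233/256

  seg 0: a=4 b=-19/6 c=0 d=13/24
  seg 1: a=2 b=10/3 c=13/4 d=-43/12
  seg 2: a=5 b=-11/12 c=-15/2 d=41/12
  seg 3: a=0 b=-17/3 c=11/4 d=-11/24
S(11/4) = 1233/256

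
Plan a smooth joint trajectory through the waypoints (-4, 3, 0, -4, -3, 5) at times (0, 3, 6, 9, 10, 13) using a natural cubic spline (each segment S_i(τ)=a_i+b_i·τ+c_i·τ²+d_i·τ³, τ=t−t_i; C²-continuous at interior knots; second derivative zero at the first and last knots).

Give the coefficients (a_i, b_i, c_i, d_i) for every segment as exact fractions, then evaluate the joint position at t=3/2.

  seg 0: a=-4 b=2669/849 c=0 d=-688/7641
  seg 1: a=3 b=605/849 c=-688/849 d=610/7641
  seg 2: a=0 b=-1693/849 c=-26/283 d=265/2547
  seg 3: a=-4 b=224/849 c=239/283 d=-92/849
  seg 4: a=-3 b=1382/849 c=147/283 d=-49/849
S(3/2) = 233/566

Δ: Δ0=7/3, Δ1=-1, Δ2=-4/3, Δ3=1, Δ4=8/3
row 1: diag=12, rhs=-20; c'=1/4, d'=-5/3
row 2: denom=12−3·1/4=45/4; d'=(-2−3·-5/3)/(45/4)=4/15
row 3: denom=8−3·4/15=36/5; d'=(14−3·4/15)/(36/5)=11/6
row 4: denom=8−1·5/36=283/36; d'=(10−1·11/6)/(283/36)=294/283
back: M4=294/283
back: M3=11/6−5/36·294/283=478/283
back: M2=4/15−4/15·478/283=-52/283
back: M1=-5/3−1/4·-52/283=-1376/849
M: M0=0, M1=-1376/849, M2=-52/283, M3=478/283, M4=294/283, M5=0
seg 0: a=-4, c=M0/2=0, d=(M1−M0)/(6·3)=-688/7641, b=Δ0−h0·(2M0+M1)/6=2669/849
seg 1: a=3, c=M1/2=-688/849, d=(M2−M1)/(6·3)=610/7641, b=Δ1−h1·(2M1+M2)/6=605/849
seg 2: a=0, c=M2/2=-26/283, d=(M3−M2)/(6·3)=265/2547, b=Δ2−h2·(2M2+M3)/6=-1693/849
seg 3: a=-4, c=M3/2=239/283, d=(M4−M3)/(6·1)=-92/849, b=Δ3−h3·(2M3+M4)/6=224/849
seg 4: a=-3, c=M4/2=147/283, d=(M5−M4)/(6·3)=-49/849, b=Δ4−h4·(2M4+M5)/6=1382/849
t_q=3/2 → seg 0, τ=3/2; S=-4+2669/849·τ+0·τ²+-688/7641·τ³=233/566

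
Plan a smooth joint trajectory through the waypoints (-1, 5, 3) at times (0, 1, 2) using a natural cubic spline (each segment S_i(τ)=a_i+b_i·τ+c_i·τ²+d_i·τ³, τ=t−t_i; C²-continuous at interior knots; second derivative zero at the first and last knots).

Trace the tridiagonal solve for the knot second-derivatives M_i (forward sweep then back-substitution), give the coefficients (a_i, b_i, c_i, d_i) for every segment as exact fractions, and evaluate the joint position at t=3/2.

  seg 0: a=-1 b=8 c=0 d=-2
  seg 1: a=5 b=2 c=-6 d=2
S(3/2) = 19/4

Δ: Δ0=6, Δ1=-2
row 1: diag=4, rhs=-48; c'=1/4, d'=-12
back: M1=-12
M: M0=0, M1=-12, M2=0
seg 0: a=-1, c=M0/2=0, d=(M1−M0)/(6·1)=-2, b=Δ0−h0·(2M0+M1)/6=8
seg 1: a=5, c=M1/2=-6, d=(M2−M1)/(6·1)=2, b=Δ1−h1·(2M1+M2)/6=2
t_q=3/2 → seg 1, τ=1/2; S=5+2·τ+-6·τ²+2·τ³=19/4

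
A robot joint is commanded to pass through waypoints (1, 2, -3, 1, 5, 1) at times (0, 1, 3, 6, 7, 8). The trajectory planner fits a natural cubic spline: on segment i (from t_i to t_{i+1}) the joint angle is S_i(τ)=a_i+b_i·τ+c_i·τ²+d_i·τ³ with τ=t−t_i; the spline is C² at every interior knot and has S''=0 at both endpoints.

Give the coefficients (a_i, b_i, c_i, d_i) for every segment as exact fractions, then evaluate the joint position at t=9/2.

Δ: Δ0=1, Δ1=-5/2, Δ2=4/3, Δ3=4, Δ4=-4
row 1: diag=6, rhs=-21; c'=1/3, d'=-7/2
row 2: denom=10−2·1/3=28/3; d'=(23−2·-7/2)/(28/3)=45/14
row 3: denom=8−3·9/28=197/28; d'=(16−3·45/14)/(197/28)=178/197
row 4: denom=4−1·28/197=760/197; d'=(-48−1·178/197)/(760/197)=-4817/380
back: M4=-4817/380
back: M3=178/197−28/197·-4817/380=257/95
back: M2=45/14−9/28·257/95=891/380
back: M1=-7/2−1/3·891/380=-1627/380
M: M0=0, M1=-1627/380, M2=891/380, M3=257/95, M4=-4817/380, M5=0
seg 0: a=1, c=M0/2=0, d=(M1−M0)/(6·1)=-1627/2280, b=Δ0−h0·(2M0+M1)/6=3907/2280
seg 1: a=2, c=M1/2=-1627/760, d=(M2−M1)/(6·2)=1259/2280, b=Δ1−h1·(2M1+M2)/6=-487/1140
seg 2: a=-3, c=M2/2=891/760, d=(M3−M2)/(6·3)=137/6840, b=Δ2−h2·(2M2+M3)/6=-539/228
seg 3: a=1, c=M3/2=257/190, d=(M4−M3)/(6·1)=-1169/456, b=Δ3−h3·(2M3+M4)/6=11881/2280
seg 4: a=5, c=M4/2=-4817/760, d=(M5−M4)/(6·1)=4817/2280, b=Δ4−h4·(2M4+M5)/6=257/1140
t_q=9/2 → seg 2, τ=3/2; S=-3+-539/228·τ+891/760·τ²+137/6840·τ³=-1229/320

  seg 0: a=1 b=3907/2280 c=0 d=-1627/2280
  seg 1: a=2 b=-487/1140 c=-1627/760 d=1259/2280
  seg 2: a=-3 b=-539/228 c=891/760 d=137/6840
  seg 3: a=1 b=11881/2280 c=257/190 d=-1169/456
  seg 4: a=5 b=257/1140 c=-4817/760 d=4817/2280
S(9/2) = -1229/320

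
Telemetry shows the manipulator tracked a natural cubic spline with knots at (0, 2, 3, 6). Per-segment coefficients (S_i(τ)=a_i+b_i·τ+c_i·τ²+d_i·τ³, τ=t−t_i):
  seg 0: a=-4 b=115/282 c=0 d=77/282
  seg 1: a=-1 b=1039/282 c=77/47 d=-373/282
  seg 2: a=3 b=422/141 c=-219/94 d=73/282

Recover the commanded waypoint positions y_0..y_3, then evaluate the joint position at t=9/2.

y_0 = S_0(0) = a_0 = -4
y_1 = S_1(0) = a_1 = -1
y_2 = S_2(0) = a_2 = 3
y_3 = S_2(3) = -2
t_q=9/2 is in segment 2 (τ=3/2); S_2(τ)=2347/752

y_0=-4 y_1=-1 y_2=3 y_3=-2
S(9/2) = 2347/752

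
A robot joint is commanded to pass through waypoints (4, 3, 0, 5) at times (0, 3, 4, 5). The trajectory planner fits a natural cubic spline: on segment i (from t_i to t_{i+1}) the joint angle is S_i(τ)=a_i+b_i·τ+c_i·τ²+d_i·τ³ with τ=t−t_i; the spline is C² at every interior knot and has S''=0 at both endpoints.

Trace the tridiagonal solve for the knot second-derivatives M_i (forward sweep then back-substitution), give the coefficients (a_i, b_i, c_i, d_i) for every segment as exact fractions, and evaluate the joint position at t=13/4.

  seg 0: a=4 b=137/93 c=0 d=-56/279
  seg 1: a=3 b=-367/93 c=-56/31 d=256/93
  seg 2: a=0 b=65/93 c=200/31 d=-200/93
S(13/4) = 241/124

Δ: Δ0=-1/3, Δ1=-3, Δ2=5
row 1: diag=8, rhs=-16; c'=1/8, d'=-2
row 2: denom=4−1·1/8=31/8; d'=(48−1·-2)/(31/8)=400/31
back: M2=400/31
back: M1=-2−1/8·400/31=-112/31
M: M0=0, M1=-112/31, M2=400/31, M3=0
seg 0: a=4, c=M0/2=0, d=(M1−M0)/(6·3)=-56/279, b=Δ0−h0·(2M0+M1)/6=137/93
seg 1: a=3, c=M1/2=-56/31, d=(M2−M1)/(6·1)=256/93, b=Δ1−h1·(2M1+M2)/6=-367/93
seg 2: a=0, c=M2/2=200/31, d=(M3−M2)/(6·1)=-200/93, b=Δ2−h2·(2M2+M3)/6=65/93
t_q=13/4 → seg 1, τ=1/4; S=3+-367/93·τ+-56/31·τ²+256/93·τ³=241/124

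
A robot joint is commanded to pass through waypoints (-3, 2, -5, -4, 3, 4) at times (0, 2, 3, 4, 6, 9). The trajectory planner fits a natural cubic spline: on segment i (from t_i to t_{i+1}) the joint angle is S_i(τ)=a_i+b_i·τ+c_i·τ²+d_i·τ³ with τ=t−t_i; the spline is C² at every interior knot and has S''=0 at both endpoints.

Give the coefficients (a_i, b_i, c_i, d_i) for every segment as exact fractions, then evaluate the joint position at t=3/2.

  seg 0: a=-3 b=5977/921 c=0 d=-7349/7368
  seg 1: a=2 b=-10093/1842 c=-7349/1228 d=16445/3684
  seg 2: a=-5 b=-14945/3684 c=2274/307 d=-8659/3684
  seg 3: a=-4 b=6827/1842 c=437/1228 d=-1691/7368
  seg 4: a=3 b=2188/921 c=-627/614 d=209/1842
S(3/2) = 66179/19648

Δ: Δ0=5/2, Δ1=-7, Δ2=1, Δ3=7/2, Δ4=1/3
row 1: diag=6, rhs=-57; c'=1/6, d'=-19/2
row 2: denom=4−1·1/6=23/6; d'=(48−1·-19/2)/(23/6)=15
row 3: denom=6−1·6/23=132/23; d'=(15−1·15)/(132/23)=0
row 4: denom=10−2·23/66=307/33; d'=(-19−2·0)/(307/33)=-627/307
back: M4=-627/307
back: M3=0−23/66·-627/307=437/614
back: M2=15−6/23·437/614=4548/307
back: M1=-19/2−1/6·4548/307=-7349/614
M: M0=0, M1=-7349/614, M2=4548/307, M3=437/614, M4=-627/307, M5=0
seg 0: a=-3, c=M0/2=0, d=(M1−M0)/(6·2)=-7349/7368, b=Δ0−h0·(2M0+M1)/6=5977/921
seg 1: a=2, c=M1/2=-7349/1228, d=(M2−M1)/(6·1)=16445/3684, b=Δ1−h1·(2M1+M2)/6=-10093/1842
seg 2: a=-5, c=M2/2=2274/307, d=(M3−M2)/(6·1)=-8659/3684, b=Δ2−h2·(2M2+M3)/6=-14945/3684
seg 3: a=-4, c=M3/2=437/1228, d=(M4−M3)/(6·2)=-1691/7368, b=Δ3−h3·(2M3+M4)/6=6827/1842
seg 4: a=3, c=M4/2=-627/614, d=(M5−M4)/(6·3)=209/1842, b=Δ4−h4·(2M4+M5)/6=2188/921
t_q=3/2 → seg 0, τ=3/2; S=-3+5977/921·τ+0·τ²+-7349/7368·τ³=66179/19648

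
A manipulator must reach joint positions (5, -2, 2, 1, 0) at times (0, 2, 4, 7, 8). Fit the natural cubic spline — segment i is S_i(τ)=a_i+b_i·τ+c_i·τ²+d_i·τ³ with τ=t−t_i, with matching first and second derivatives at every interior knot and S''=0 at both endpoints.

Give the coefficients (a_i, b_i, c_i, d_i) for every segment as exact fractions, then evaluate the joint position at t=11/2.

  seg 0: a=5 b=-8171/1608 c=0 d=2543/6432
  seg 1: a=-2 b=-271/804 c=2543/1072 d=-3871/6432
  seg 2: a=2 b=3103/1608 c=-83/67 d=779/4824
  seg 3: a=1 b=-919/804 c=115/536 d=-115/1608
S(11/2) = 11373/4288

Δ: Δ0=-7/2, Δ1=2, Δ2=-1/3, Δ3=-1
row 1: diag=8, rhs=33; c'=1/4, d'=33/8
row 2: denom=10−2·1/4=19/2; d'=(-14−2·33/8)/(19/2)=-89/38
row 3: denom=8−3·6/19=134/19; d'=(-4−3·-89/38)/(134/19)=115/268
back: M3=115/268
back: M2=-89/38−6/19·115/268=-166/67
back: M1=33/8−1/4·-166/67=2543/536
M: M0=0, M1=2543/536, M2=-166/67, M3=115/268, M4=0
seg 0: a=5, c=M0/2=0, d=(M1−M0)/(6·2)=2543/6432, b=Δ0−h0·(2M0+M1)/6=-8171/1608
seg 1: a=-2, c=M1/2=2543/1072, d=(M2−M1)/(6·2)=-3871/6432, b=Δ1−h1·(2M1+M2)/6=-271/804
seg 2: a=2, c=M2/2=-83/67, d=(M3−M2)/(6·3)=779/4824, b=Δ2−h2·(2M2+M3)/6=3103/1608
seg 3: a=1, c=M3/2=115/536, d=(M4−M3)/(6·1)=-115/1608, b=Δ3−h3·(2M3+M4)/6=-919/804
t_q=11/2 → seg 2, τ=3/2; S=2+3103/1608·τ+-83/67·τ²+779/4824·τ³=11373/4288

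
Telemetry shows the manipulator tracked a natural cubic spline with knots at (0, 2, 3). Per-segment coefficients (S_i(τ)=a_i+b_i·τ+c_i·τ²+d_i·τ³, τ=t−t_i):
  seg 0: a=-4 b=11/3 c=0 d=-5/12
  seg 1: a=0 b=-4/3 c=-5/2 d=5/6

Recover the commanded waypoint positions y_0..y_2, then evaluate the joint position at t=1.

y_0 = S_0(0) = a_0 = -4
y_1 = S_1(0) = a_1 = 0
y_2 = S_1(1) = -3
t_q=1 is in segment 0 (τ=1); S_0(τ)=-3/4

y_0=-4 y_1=0 y_2=-3
S(1) = -3/4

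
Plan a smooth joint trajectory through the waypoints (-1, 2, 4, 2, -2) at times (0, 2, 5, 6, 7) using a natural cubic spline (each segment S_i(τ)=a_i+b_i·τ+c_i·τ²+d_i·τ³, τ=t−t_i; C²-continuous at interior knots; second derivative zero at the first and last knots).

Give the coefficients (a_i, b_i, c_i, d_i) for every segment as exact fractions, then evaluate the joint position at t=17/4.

Δ: Δ0=3/2, Δ1=2/3, Δ2=-2, Δ3=-4
row 1: diag=10, rhs=-5; c'=3/10, d'=-1/2
row 2: denom=8−3·3/10=71/10; d'=(-16−3·-1/2)/(71/10)=-145/71
row 3: denom=4−1·10/71=274/71; d'=(-12−1·-145/71)/(274/71)=-707/274
back: M3=-707/274
back: M2=-145/71−10/71·-707/274=-230/137
back: M1=-1/2−3/10·-230/137=1/274
M: M0=0, M1=1/274, M2=-230/137, M3=-707/274, M4=0
seg 0: a=-1, c=M0/2=0, d=(M1−M0)/(6·2)=1/3288, b=Δ0−h0·(2M0+M1)/6=616/411
seg 1: a=2, c=M1/2=1/548, d=(M2−M1)/(6·3)=-461/4932, b=Δ1−h1·(2M1+M2)/6=1235/822
seg 2: a=4, c=M2/2=-115/137, d=(M3−M2)/(6·1)=-247/1644, b=Δ2−h2·(2M2+M3)/6=-1661/1644
seg 3: a=2, c=M3/2=-707/548, d=(M4−M3)/(6·1)=707/1644, b=Δ3−h3·(2M3+M4)/6=-2581/822
t_q=17/4 → seg 1, τ=9/4; S=2+1235/822·τ+1/548·τ²+-461/4932·τ³=151687/35072

  seg 0: a=-1 b=616/411 c=0 d=1/3288
  seg 1: a=2 b=1235/822 c=1/548 d=-461/4932
  seg 2: a=4 b=-1661/1644 c=-115/137 d=-247/1644
  seg 3: a=2 b=-2581/822 c=-707/548 d=707/1644
S(17/4) = 151687/35072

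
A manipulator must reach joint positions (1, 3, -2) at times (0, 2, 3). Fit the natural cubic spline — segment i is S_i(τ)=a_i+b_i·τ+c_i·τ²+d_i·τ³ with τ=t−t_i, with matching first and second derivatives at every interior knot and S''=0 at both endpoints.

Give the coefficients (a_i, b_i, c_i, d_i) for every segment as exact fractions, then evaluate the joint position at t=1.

  seg 0: a=1 b=3 c=0 d=-1/2
  seg 1: a=3 b=-3 c=-3 d=1
S(1) = 7/2

Δ: Δ0=1, Δ1=-5
row 1: diag=6, rhs=-36; c'=1/6, d'=-6
back: M1=-6
M: M0=0, M1=-6, M2=0
seg 0: a=1, c=M0/2=0, d=(M1−M0)/(6·2)=-1/2, b=Δ0−h0·(2M0+M1)/6=3
seg 1: a=3, c=M1/2=-3, d=(M2−M1)/(6·1)=1, b=Δ1−h1·(2M1+M2)/6=-3
t_q=1 → seg 0, τ=1; S=1+3·τ+0·τ²+-1/2·τ³=7/2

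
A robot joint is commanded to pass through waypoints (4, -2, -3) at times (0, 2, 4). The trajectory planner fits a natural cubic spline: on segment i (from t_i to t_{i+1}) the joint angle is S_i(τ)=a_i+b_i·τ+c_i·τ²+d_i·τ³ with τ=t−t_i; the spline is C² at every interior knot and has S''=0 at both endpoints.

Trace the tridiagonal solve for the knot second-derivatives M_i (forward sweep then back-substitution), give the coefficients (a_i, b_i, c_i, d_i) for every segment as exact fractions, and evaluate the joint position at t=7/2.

Δ: Δ0=-3, Δ1=-1/2
row 1: diag=8, rhs=15; c'=1/4, d'=15/8
back: M1=15/8
M: M0=0, M1=15/8, M2=0
seg 0: a=4, c=M0/2=0, d=(M1−M0)/(6·2)=5/32, b=Δ0−h0·(2M0+M1)/6=-29/8
seg 1: a=-2, c=M1/2=15/16, d=(M2−M1)/(6·2)=-5/32, b=Δ1−h1·(2M1+M2)/6=-7/4
t_q=7/2 → seg 1, τ=3/2; S=-2+-7/4·τ+15/16·τ²+-5/32·τ³=-779/256

  seg 0: a=4 b=-29/8 c=0 d=5/32
  seg 1: a=-2 b=-7/4 c=15/16 d=-5/32
S(7/2) = -779/256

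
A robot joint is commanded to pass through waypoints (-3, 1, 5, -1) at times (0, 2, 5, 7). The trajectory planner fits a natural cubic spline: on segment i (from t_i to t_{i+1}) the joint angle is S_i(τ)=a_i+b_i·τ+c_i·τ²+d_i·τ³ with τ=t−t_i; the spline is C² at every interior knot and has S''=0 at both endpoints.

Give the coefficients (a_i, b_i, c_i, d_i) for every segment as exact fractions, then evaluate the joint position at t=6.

Δ: Δ0=2, Δ1=4/3, Δ2=-3
row 1: diag=10, rhs=-4; c'=3/10, d'=-2/5
row 2: denom=10−3·3/10=91/10; d'=(-26−3·-2/5)/(91/10)=-248/91
back: M2=-248/91
back: M1=-2/5−3/10·-248/91=38/91
M: M0=0, M1=38/91, M2=-248/91, M3=0
seg 0: a=-3, c=M0/2=0, d=(M1−M0)/(6·2)=19/546, b=Δ0−h0·(2M0+M1)/6=508/273
seg 1: a=1, c=M1/2=19/91, d=(M2−M1)/(6·3)=-11/63, b=Δ1−h1·(2M1+M2)/6=622/273
seg 2: a=5, c=M2/2=-124/91, d=(M3−M2)/(6·2)=62/273, b=Δ2−h2·(2M2+M3)/6=-323/273
t_q=6 → seg 2, τ=1; S=5+-323/273·τ+-124/91·τ²+62/273·τ³=244/91

  seg 0: a=-3 b=508/273 c=0 d=19/546
  seg 1: a=1 b=622/273 c=19/91 d=-11/63
  seg 2: a=5 b=-323/273 c=-124/91 d=62/273
S(6) = 244/91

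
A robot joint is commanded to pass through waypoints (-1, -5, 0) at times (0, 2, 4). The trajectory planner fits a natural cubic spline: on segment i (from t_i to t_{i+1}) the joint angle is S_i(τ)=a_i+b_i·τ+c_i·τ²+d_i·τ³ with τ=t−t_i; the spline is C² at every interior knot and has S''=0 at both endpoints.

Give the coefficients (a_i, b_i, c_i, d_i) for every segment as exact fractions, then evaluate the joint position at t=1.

  seg 0: a=-1 b=-25/8 c=0 d=9/32
  seg 1: a=-5 b=1/4 c=27/16 d=-9/32
S(1) = -123/32

Δ: Δ0=-2, Δ1=5/2
row 1: diag=8, rhs=27; c'=1/4, d'=27/8
back: M1=27/8
M: M0=0, M1=27/8, M2=0
seg 0: a=-1, c=M0/2=0, d=(M1−M0)/(6·2)=9/32, b=Δ0−h0·(2M0+M1)/6=-25/8
seg 1: a=-5, c=M1/2=27/16, d=(M2−M1)/(6·2)=-9/32, b=Δ1−h1·(2M1+M2)/6=1/4
t_q=1 → seg 0, τ=1; S=-1+-25/8·τ+0·τ²+9/32·τ³=-123/32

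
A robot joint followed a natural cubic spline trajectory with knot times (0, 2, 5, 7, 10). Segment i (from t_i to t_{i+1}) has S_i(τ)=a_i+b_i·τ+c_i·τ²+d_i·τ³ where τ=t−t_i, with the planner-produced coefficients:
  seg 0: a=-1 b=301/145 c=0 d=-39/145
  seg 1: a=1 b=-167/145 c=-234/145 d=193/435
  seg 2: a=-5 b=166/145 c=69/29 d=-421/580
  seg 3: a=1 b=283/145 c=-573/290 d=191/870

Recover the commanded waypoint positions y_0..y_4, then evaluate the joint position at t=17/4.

y_0 = S_0(0) = a_0 = -1
y_1 = S_1(0) = a_1 = 1
y_2 = S_2(0) = a_2 = -5
y_3 = S_3(0) = a_3 = 1
y_4 = S_3(3) = -5
t_q=17/4 is in segment 1 (τ=9/4); S_1(τ)=-8737/1856

y_0=-1 y_1=1 y_2=-5 y_3=1 y_4=-5
S(17/4) = -8737/1856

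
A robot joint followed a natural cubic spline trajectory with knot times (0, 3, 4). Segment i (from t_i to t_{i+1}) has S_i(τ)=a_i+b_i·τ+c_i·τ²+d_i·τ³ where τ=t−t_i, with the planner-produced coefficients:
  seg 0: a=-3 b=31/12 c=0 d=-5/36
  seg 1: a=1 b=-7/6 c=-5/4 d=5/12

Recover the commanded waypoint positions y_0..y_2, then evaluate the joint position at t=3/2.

y_0 = S_0(0) = a_0 = -3
y_1 = S_1(0) = a_1 = 1
y_2 = S_1(1) = -1
t_q=3/2 is in segment 0 (τ=3/2); S_0(τ)=13/32

y_0=-3 y_1=1 y_2=-1
S(3/2) = 13/32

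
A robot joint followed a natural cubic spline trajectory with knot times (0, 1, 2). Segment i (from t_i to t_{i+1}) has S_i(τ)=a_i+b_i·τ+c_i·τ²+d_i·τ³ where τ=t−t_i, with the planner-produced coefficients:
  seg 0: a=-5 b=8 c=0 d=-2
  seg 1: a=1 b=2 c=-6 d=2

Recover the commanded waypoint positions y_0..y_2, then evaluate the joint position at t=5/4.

y_0=-5 y_1=1 y_2=-1
S(5/4) = 37/32

y_0 = S_0(0) = a_0 = -5
y_1 = S_1(0) = a_1 = 1
y_2 = S_1(1) = -1
t_q=5/4 is in segment 1 (τ=1/4); S_1(τ)=37/32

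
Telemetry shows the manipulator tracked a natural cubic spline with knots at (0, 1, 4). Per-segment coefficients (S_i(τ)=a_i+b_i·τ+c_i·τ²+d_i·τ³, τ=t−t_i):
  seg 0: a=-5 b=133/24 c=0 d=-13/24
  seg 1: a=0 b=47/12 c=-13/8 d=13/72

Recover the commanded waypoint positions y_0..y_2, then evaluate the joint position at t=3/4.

y_0=-5 y_1=0 y_2=2
S(3/4) = -549/512

y_0 = S_0(0) = a_0 = -5
y_1 = S_1(0) = a_1 = 0
y_2 = S_1(3) = 2
t_q=3/4 is in segment 0 (τ=3/4); S_0(τ)=-549/512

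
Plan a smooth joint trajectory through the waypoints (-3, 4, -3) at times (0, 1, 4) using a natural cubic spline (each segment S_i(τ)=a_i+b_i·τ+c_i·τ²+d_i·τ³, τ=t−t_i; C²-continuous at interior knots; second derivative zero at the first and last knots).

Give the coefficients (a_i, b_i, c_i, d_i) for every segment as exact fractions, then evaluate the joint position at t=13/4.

  seg 0: a=-3 b=49/6 c=0 d=-7/6
  seg 1: a=4 b=14/3 c=-7/2 d=7/18
S(13/4) = 155/128

Δ: Δ0=7, Δ1=-7/3
row 1: diag=8, rhs=-56; c'=3/8, d'=-7
back: M1=-7
M: M0=0, M1=-7, M2=0
seg 0: a=-3, c=M0/2=0, d=(M1−M0)/(6·1)=-7/6, b=Δ0−h0·(2M0+M1)/6=49/6
seg 1: a=4, c=M1/2=-7/2, d=(M2−M1)/(6·3)=7/18, b=Δ1−h1·(2M1+M2)/6=14/3
t_q=13/4 → seg 1, τ=9/4; S=4+14/3·τ+-7/2·τ²+7/18·τ³=155/128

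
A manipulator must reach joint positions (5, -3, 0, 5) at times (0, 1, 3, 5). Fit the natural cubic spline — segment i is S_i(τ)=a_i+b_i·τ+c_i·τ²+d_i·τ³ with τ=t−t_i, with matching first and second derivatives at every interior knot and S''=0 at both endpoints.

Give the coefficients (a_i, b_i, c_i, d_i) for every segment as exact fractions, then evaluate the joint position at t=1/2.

  seg 0: a=5 b=-213/22 c=0 d=37/22
  seg 1: a=-3 b=-51/11 c=111/22 d=-87/88
  seg 2: a=0 b=81/22 c=-39/44 d=13/88
S(1/2) = 65/176

Δ: Δ0=-8, Δ1=3/2, Δ2=5/2
row 1: diag=6, rhs=57; c'=1/3, d'=19/2
row 2: denom=8−2·1/3=22/3; d'=(6−2·19/2)/(22/3)=-39/22
back: M2=-39/22
back: M1=19/2−1/3·-39/22=111/11
M: M0=0, M1=111/11, M2=-39/22, M3=0
seg 0: a=5, c=M0/2=0, d=(M1−M0)/(6·1)=37/22, b=Δ0−h0·(2M0+M1)/6=-213/22
seg 1: a=-3, c=M1/2=111/22, d=(M2−M1)/(6·2)=-87/88, b=Δ1−h1·(2M1+M2)/6=-51/11
seg 2: a=0, c=M2/2=-39/44, d=(M3−M2)/(6·2)=13/88, b=Δ2−h2·(2M2+M3)/6=81/22
t_q=1/2 → seg 0, τ=1/2; S=5+-213/22·τ+0·τ²+37/22·τ³=65/176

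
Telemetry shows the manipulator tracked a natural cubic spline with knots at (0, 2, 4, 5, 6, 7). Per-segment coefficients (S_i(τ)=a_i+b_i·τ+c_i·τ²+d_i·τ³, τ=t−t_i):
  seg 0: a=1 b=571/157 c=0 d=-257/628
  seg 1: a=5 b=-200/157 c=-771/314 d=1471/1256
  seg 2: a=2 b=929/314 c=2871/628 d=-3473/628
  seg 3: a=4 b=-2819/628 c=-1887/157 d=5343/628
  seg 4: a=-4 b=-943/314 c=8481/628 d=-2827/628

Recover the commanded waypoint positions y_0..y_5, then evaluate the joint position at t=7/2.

y_0 = S_0(0) = a_0 = 1
y_1 = S_1(0) = a_1 = 5
y_2 = S_2(0) = a_2 = 2
y_3 = S_3(0) = a_3 = 4
y_4 = S_4(0) = a_4 = -4
y_5 = S_4(1) = 2
t_q=7/2 is in segment 1 (τ=3/2); S_1(τ)=15245/10048

y_0=1 y_1=5 y_2=2 y_3=4 y_4=-4 y_5=2
S(7/2) = 15245/10048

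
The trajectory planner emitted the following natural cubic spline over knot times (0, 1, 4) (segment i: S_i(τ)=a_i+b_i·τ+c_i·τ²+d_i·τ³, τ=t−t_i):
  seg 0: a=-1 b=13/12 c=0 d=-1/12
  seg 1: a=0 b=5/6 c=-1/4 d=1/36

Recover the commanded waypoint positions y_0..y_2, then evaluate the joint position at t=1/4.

y_0 = S_0(0) = a_0 = -1
y_1 = S_1(0) = a_1 = 0
y_2 = S_1(3) = 1
t_q=1/4 is in segment 0 (τ=1/4); S_0(τ)=-187/256

y_0=-1 y_1=0 y_2=1
S(1/4) = -187/256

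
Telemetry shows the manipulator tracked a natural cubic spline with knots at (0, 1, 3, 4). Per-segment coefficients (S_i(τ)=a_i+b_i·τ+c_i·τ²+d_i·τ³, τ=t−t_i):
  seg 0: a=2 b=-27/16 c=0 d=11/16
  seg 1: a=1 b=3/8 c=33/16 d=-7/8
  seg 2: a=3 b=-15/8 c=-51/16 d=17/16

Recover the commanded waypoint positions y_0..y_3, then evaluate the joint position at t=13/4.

y_0 = S_0(0) = a_0 = 2
y_1 = S_1(0) = a_1 = 1
y_2 = S_2(0) = a_2 = 3
y_3 = S_2(1) = -1
t_q=13/4 is in segment 2 (τ=1/4); S_2(τ)=2405/1024

y_0=2 y_1=1 y_2=3 y_3=-1
S(13/4) = 2405/1024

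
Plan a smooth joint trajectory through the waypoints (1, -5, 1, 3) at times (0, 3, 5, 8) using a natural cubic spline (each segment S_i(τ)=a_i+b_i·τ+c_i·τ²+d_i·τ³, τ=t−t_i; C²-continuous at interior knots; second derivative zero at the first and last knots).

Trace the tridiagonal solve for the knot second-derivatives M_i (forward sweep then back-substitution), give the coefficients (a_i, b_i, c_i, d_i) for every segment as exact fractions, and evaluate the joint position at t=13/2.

  seg 0: a=1 b=-89/24 c=0 d=41/216
  seg 1: a=-5 b=17/12 c=41/24 d=-11/24
  seg 2: a=1 b=11/4 c=-25/24 d=25/216
S(13/2) = 203/64

Δ: Δ0=-2, Δ1=3, Δ2=2/3
row 1: diag=10, rhs=30; c'=1/5, d'=3
row 2: denom=10−2·1/5=48/5; d'=(-14−2·3)/(48/5)=-25/12
back: M2=-25/12
back: M1=3−1/5·-25/12=41/12
M: M0=0, M1=41/12, M2=-25/12, M3=0
seg 0: a=1, c=M0/2=0, d=(M1−M0)/(6·3)=41/216, b=Δ0−h0·(2M0+M1)/6=-89/24
seg 1: a=-5, c=M1/2=41/24, d=(M2−M1)/(6·2)=-11/24, b=Δ1−h1·(2M1+M2)/6=17/12
seg 2: a=1, c=M2/2=-25/24, d=(M3−M2)/(6·3)=25/216, b=Δ2−h2·(2M2+M3)/6=11/4
t_q=13/2 → seg 2, τ=3/2; S=1+11/4·τ+-25/24·τ²+25/216·τ³=203/64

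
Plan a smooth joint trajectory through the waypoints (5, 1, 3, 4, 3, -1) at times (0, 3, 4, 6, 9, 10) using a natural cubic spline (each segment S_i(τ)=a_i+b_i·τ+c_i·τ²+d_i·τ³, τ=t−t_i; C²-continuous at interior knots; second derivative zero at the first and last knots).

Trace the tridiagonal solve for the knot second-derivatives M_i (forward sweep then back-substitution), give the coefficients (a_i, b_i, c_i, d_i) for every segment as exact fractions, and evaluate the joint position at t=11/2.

  seg 0: a=5 b=-16787/6162 c=0 d=2857/18486
  seg 1: a=1 b=4463/3081 c=2857/2054 d=-5173/6162
  seg 2: a=3 b=10549/6162 c=-1158/1027 d=1607/6162
  seg 3: a=4 b=157/474 c=449/1027 d=-451/2054
  seg 4: a=3 b=-9163/3081 c=-3161/2054 d=3161/6162
S(11/2) = 64267/16432

Δ: Δ0=-4/3, Δ1=2, Δ2=1/2, Δ3=-1/3, Δ4=-4
row 1: diag=8, rhs=20; c'=1/8, d'=5/2
row 2: denom=6−1·1/8=47/8; d'=(-9−1·5/2)/(47/8)=-92/47
row 3: denom=10−2·16/47=438/47; d'=(-5−2·-92/47)/(438/47)=-17/146
row 4: denom=8−3·47/146=1027/146; d'=(-22−3·-17/146)/(1027/146)=-3161/1027
back: M4=-3161/1027
back: M3=-17/146−47/146·-3161/1027=898/1027
back: M2=-92/47−16/47·898/1027=-2316/1027
back: M1=5/2−1/8·-2316/1027=2857/1027
M: M0=0, M1=2857/1027, M2=-2316/1027, M3=898/1027, M4=-3161/1027, M5=0
seg 0: a=5, c=M0/2=0, d=(M1−M0)/(6·3)=2857/18486, b=Δ0−h0·(2M0+M1)/6=-16787/6162
seg 1: a=1, c=M1/2=2857/2054, d=(M2−M1)/(6·1)=-5173/6162, b=Δ1−h1·(2M1+M2)/6=4463/3081
seg 2: a=3, c=M2/2=-1158/1027, d=(M3−M2)/(6·2)=1607/6162, b=Δ2−h2·(2M2+M3)/6=10549/6162
seg 3: a=4, c=M3/2=449/1027, d=(M4−M3)/(6·3)=-451/2054, b=Δ3−h3·(2M3+M4)/6=157/474
seg 4: a=3, c=M4/2=-3161/2054, d=(M5−M4)/(6·1)=3161/6162, b=Δ4−h4·(2M4+M5)/6=-9163/3081
t_q=11/2 → seg 2, τ=3/2; S=3+10549/6162·τ+-1158/1027·τ²+1607/6162·τ³=64267/16432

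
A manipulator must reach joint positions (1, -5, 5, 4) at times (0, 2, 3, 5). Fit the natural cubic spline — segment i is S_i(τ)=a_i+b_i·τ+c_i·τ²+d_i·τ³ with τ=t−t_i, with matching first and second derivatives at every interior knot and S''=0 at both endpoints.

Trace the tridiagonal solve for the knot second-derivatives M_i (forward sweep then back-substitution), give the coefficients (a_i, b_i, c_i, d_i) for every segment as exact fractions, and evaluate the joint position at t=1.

  seg 0: a=1 b=-282/35 c=0 d=177/140
  seg 1: a=-5 b=249/35 c=531/70 d=-47/10
  seg 2: a=5 b=573/70 c=-228/35 d=38/35
S(1) = -811/140

Δ: Δ0=-3, Δ1=10, Δ2=-1/2
row 1: diag=6, rhs=78; c'=1/6, d'=13
row 2: denom=6−1·1/6=35/6; d'=(-63−1·13)/(35/6)=-456/35
back: M2=-456/35
back: M1=13−1/6·-456/35=531/35
M: M0=0, M1=531/35, M2=-456/35, M3=0
seg 0: a=1, c=M0/2=0, d=(M1−M0)/(6·2)=177/140, b=Δ0−h0·(2M0+M1)/6=-282/35
seg 1: a=-5, c=M1/2=531/70, d=(M2−M1)/(6·1)=-47/10, b=Δ1−h1·(2M1+M2)/6=249/35
seg 2: a=5, c=M2/2=-228/35, d=(M3−M2)/(6·2)=38/35, b=Δ2−h2·(2M2+M3)/6=573/70
t_q=1 → seg 0, τ=1; S=1+-282/35·τ+0·τ²+177/140·τ³=-811/140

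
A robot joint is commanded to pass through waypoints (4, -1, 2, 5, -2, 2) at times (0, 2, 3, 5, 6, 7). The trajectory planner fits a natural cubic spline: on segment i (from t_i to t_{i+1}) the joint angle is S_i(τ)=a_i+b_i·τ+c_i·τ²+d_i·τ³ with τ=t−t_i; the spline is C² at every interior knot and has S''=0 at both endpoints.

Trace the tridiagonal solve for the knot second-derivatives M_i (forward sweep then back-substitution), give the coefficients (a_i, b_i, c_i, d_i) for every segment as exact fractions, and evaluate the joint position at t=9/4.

Δ: Δ0=-5/2, Δ1=3, Δ2=3/2, Δ3=-7, Δ4=4
row 1: diag=6, rhs=33; c'=1/6, d'=11/2
row 2: denom=6−1·1/6=35/6; d'=(-9−1·11/2)/(35/6)=-87/35
row 3: denom=6−2·12/35=186/35; d'=(-51−2·-87/35)/(186/35)=-537/62
row 4: denom=4−1·35/186=709/186; d'=(66−1·-537/62)/(709/186)=13887/709
back: M4=13887/709
back: M3=-537/62−35/186·13887/709=-8754/709
back: M2=-87/35−12/35·-8754/709=1239/709
back: M1=11/2−1/6·1239/709=3693/709
M: M0=0, M1=3693/709, M2=1239/709, M3=-8754/709, M4=13887/709, M5=0
seg 0: a=4, c=M0/2=0, d=(M1−M0)/(6·2)=1231/2836, b=Δ0−h0·(2M0+M1)/6=-6007/1418
seg 1: a=-1, c=M1/2=3693/1418, d=(M2−M1)/(6·1)=-409/709, b=Δ1−h1·(2M1+M2)/6=1379/1418
seg 2: a=2, c=M2/2=1239/1418, d=(M3−M2)/(6·2)=-3331/2836, b=Δ2−h2·(2M2+M3)/6=6311/1418
seg 3: a=5, c=M3/2=-4377/709, d=(M4−M3)/(6·1)=7547/1418, b=Δ3−h3·(2M3+M4)/6=-8719/1418
seg 4: a=-2, c=M4/2=13887/1418, d=(M5−M4)/(6·1)=-4629/1418, b=Δ4−h4·(2M4+M5)/6=-1793/709
t_q=9/4 → seg 1, τ=1/4; S=-1+1379/1418·τ+3693/1418·τ²+-409/709·τ³=-27367/45376

  seg 0: a=4 b=-6007/1418 c=0 d=1231/2836
  seg 1: a=-1 b=1379/1418 c=3693/1418 d=-409/709
  seg 2: a=2 b=6311/1418 c=1239/1418 d=-3331/2836
  seg 3: a=5 b=-8719/1418 c=-4377/709 d=7547/1418
  seg 4: a=-2 b=-1793/709 c=13887/1418 d=-4629/1418
S(9/4) = -27367/45376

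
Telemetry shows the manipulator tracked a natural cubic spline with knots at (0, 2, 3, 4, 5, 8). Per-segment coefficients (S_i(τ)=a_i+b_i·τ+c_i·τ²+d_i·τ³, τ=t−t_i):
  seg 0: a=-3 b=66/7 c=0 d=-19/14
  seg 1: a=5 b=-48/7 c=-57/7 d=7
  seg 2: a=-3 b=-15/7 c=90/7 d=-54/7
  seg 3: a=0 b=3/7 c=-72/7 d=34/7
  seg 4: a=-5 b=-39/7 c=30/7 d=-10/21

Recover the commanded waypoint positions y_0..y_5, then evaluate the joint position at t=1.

y_0 = S_0(0) = a_0 = -3
y_1 = S_1(0) = a_1 = 5
y_2 = S_2(0) = a_2 = -3
y_3 = S_3(0) = a_3 = 0
y_4 = S_4(0) = a_4 = -5
y_5 = S_4(3) = 4
t_q=1 is in segment 0 (τ=1); S_0(τ)=71/14

y_0=-3 y_1=5 y_2=-3 y_3=0 y_4=-5 y_5=4
S(1) = 71/14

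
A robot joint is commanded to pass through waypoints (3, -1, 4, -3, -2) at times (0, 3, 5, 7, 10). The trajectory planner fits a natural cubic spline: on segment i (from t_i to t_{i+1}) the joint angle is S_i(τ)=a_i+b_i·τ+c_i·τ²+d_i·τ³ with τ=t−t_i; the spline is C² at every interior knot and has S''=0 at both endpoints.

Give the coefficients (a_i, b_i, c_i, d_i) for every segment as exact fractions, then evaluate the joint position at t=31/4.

  seg 0: a=3 b=-28/9 c=0 d=16/81
  seg 1: a=-1 b=20/9 c=16/9 d=-59/72
  seg 2: a=4 b=-1/2 c=-113/36 d=59/72
  seg 3: a=-3 b=-29/9 c=16/9 d=-16/81
S(31/4) = -9/2

Δ: Δ0=-4/3, Δ1=5/2, Δ2=-7/2, Δ3=1/3
row 1: diag=10, rhs=23; c'=1/5, d'=23/10
row 2: denom=8−2·1/5=38/5; d'=(-36−2·23/10)/(38/5)=-203/38
row 3: denom=10−2·5/19=180/19; d'=(23−2·-203/38)/(180/19)=32/9
back: M3=32/9
back: M2=-203/38−5/19·32/9=-113/18
back: M1=23/10−1/5·-113/18=32/9
M: M0=0, M1=32/9, M2=-113/18, M3=32/9, M4=0
seg 0: a=3, c=M0/2=0, d=(M1−M0)/(6·3)=16/81, b=Δ0−h0·(2M0+M1)/6=-28/9
seg 1: a=-1, c=M1/2=16/9, d=(M2−M1)/(6·2)=-59/72, b=Δ1−h1·(2M1+M2)/6=20/9
seg 2: a=4, c=M2/2=-113/36, d=(M3−M2)/(6·2)=59/72, b=Δ2−h2·(2M2+M3)/6=-1/2
seg 3: a=-3, c=M3/2=16/9, d=(M4−M3)/(6·3)=-16/81, b=Δ3−h3·(2M3+M4)/6=-29/9
t_q=31/4 → seg 3, τ=3/4; S=-3+-29/9·τ+16/9·τ²+-16/81·τ³=-9/2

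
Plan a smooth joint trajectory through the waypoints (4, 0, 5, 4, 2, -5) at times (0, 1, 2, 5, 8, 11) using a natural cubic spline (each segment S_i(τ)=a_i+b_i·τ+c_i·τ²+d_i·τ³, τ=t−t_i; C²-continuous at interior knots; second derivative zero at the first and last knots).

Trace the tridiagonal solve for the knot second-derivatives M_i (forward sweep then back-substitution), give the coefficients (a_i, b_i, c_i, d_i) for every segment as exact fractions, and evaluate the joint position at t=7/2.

Δ: Δ0=-4, Δ1=5, Δ2=-1/3, Δ3=-2/3, Δ4=-7/3
row 1: diag=4, rhs=54; c'=1/4, d'=27/2
row 2: denom=8−1·1/4=31/4; d'=(-32−1·27/2)/(31/4)=-182/31
row 3: denom=12−3·12/31=336/31; d'=(-2−3·-182/31)/(336/31)=121/84
row 4: denom=12−3·31/112=1251/112; d'=(-10−3·121/84)/(1251/112)=-1604/1251
back: M4=-1604/1251
back: M3=121/84−31/112·-1604/1251=2246/1251
back: M2=-182/31−12/31·2246/1251=-2738/417
back: M1=27/2−1/4·-2738/417=6314/417
M: M0=0, M1=6314/417, M2=-2738/417, M3=2246/1251, M4=-1604/1251, M5=0
seg 0: a=4, c=M0/2=0, d=(M1−M0)/(6·1)=3157/1251, b=Δ0−h0·(2M0+M1)/6=-8161/1251
seg 1: a=0, c=M1/2=3157/417, d=(M2−M1)/(6·1)=-4526/1251, b=Δ1−h1·(2M1+M2)/6=1310/1251
seg 2: a=5, c=M2/2=-1369/417, d=(M3−M2)/(6·3)=5230/11259, b=Δ2−h2·(2M2+M3)/6=6674/1251
seg 3: a=4, c=M3/2=1123/1251, d=(M4−M3)/(6·3)=-1925/11259, b=Δ3−h3·(2M3+M4)/6=-2278/1251
seg 4: a=2, c=M4/2=-802/1251, d=(M5−M4)/(6·3)=802/11259, b=Δ4−h4·(2M4+M5)/6=-1315/1251
t_q=7/2 → seg 2, τ=3/2; S=5+6674/1251·τ+-1369/417·τ²+5230/11259·τ³=1997/278

  seg 0: a=4 b=-8161/1251 c=0 d=3157/1251
  seg 1: a=0 b=1310/1251 c=3157/417 d=-4526/1251
  seg 2: a=5 b=6674/1251 c=-1369/417 d=5230/11259
  seg 3: a=4 b=-2278/1251 c=1123/1251 d=-1925/11259
  seg 4: a=2 b=-1315/1251 c=-802/1251 d=802/11259
S(7/2) = 1997/278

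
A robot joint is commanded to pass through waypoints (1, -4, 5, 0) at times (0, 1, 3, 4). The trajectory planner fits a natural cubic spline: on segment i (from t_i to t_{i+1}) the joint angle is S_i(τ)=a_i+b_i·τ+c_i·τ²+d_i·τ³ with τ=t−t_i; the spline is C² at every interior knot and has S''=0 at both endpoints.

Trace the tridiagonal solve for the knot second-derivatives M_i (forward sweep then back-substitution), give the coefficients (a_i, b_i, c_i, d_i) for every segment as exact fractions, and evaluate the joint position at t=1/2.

Δ: Δ0=-5, Δ1=9/2, Δ2=-5
row 1: diag=6, rhs=57; c'=1/3, d'=19/2
row 2: denom=6−2·1/3=16/3; d'=(-57−2·19/2)/(16/3)=-57/4
back: M2=-57/4
back: M1=19/2−1/3·-57/4=57/4
M: M0=0, M1=57/4, M2=-57/4, M3=0
seg 0: a=1, c=M0/2=0, d=(M1−M0)/(6·1)=19/8, b=Δ0−h0·(2M0+M1)/6=-59/8
seg 1: a=-4, c=M1/2=57/8, d=(M2−M1)/(6·2)=-19/8, b=Δ1−h1·(2M1+M2)/6=-1/4
seg 2: a=5, c=M2/2=-57/8, d=(M3−M2)/(6·1)=19/8, b=Δ2−h2·(2M2+M3)/6=-1/4
t_q=1/2 → seg 0, τ=1/2; S=1+-59/8·τ+0·τ²+19/8·τ³=-153/64

  seg 0: a=1 b=-59/8 c=0 d=19/8
  seg 1: a=-4 b=-1/4 c=57/8 d=-19/8
  seg 2: a=5 b=-1/4 c=-57/8 d=19/8
S(1/2) = -153/64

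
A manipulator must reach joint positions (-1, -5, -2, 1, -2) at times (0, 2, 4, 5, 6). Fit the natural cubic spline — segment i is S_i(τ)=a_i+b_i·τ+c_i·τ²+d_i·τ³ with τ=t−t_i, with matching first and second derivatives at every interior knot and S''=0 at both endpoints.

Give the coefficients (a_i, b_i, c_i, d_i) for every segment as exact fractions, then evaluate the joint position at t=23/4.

  seg 0: a=-1 b=-449/168 c=0 d=113/672
  seg 1: a=-5 b=-55/84 c=113/112 d=23/672
  seg 2: a=-2 b=91/24 c=17/14 d=-337/168
  seg 3: a=1 b=17/84 c=-269/56 d=269/168
S(23/4) = -3135/3584

Δ: Δ0=-2, Δ1=3/2, Δ2=3, Δ3=-3
row 1: diag=8, rhs=21; c'=1/4, d'=21/8
row 2: denom=6−2·1/4=11/2; d'=(9−2·21/8)/(11/2)=15/22
row 3: denom=4−1·2/11=42/11; d'=(-36−1·15/22)/(42/11)=-269/28
back: M3=-269/28
back: M2=15/22−2/11·-269/28=17/7
back: M1=21/8−1/4·17/7=113/56
M: M0=0, M1=113/56, M2=17/7, M3=-269/28, M4=0
seg 0: a=-1, c=M0/2=0, d=(M1−M0)/(6·2)=113/672, b=Δ0−h0·(2M0+M1)/6=-449/168
seg 1: a=-5, c=M1/2=113/112, d=(M2−M1)/(6·2)=23/672, b=Δ1−h1·(2M1+M2)/6=-55/84
seg 2: a=-2, c=M2/2=17/14, d=(M3−M2)/(6·1)=-337/168, b=Δ2−h2·(2M2+M3)/6=91/24
seg 3: a=1, c=M3/2=-269/56, d=(M4−M3)/(6·1)=269/168, b=Δ3−h3·(2M3+M4)/6=17/84
t_q=23/4 → seg 3, τ=3/4; S=1+17/84·τ+-269/56·τ²+269/168·τ³=-3135/3584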